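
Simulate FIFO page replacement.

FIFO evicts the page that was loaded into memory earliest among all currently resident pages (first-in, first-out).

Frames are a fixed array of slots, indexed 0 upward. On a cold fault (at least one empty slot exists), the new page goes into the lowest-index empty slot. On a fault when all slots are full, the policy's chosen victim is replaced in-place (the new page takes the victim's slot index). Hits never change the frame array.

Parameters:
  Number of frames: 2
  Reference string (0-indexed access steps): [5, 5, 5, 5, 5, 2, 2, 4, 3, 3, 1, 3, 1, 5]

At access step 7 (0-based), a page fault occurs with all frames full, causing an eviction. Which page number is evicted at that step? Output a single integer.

Answer: 5

Derivation:
Step 0: ref 5 -> FAULT, frames=[5,-]
Step 1: ref 5 -> HIT, frames=[5,-]
Step 2: ref 5 -> HIT, frames=[5,-]
Step 3: ref 5 -> HIT, frames=[5,-]
Step 4: ref 5 -> HIT, frames=[5,-]
Step 5: ref 2 -> FAULT, frames=[5,2]
Step 6: ref 2 -> HIT, frames=[5,2]
Step 7: ref 4 -> FAULT, evict 5, frames=[4,2]
At step 7: evicted page 5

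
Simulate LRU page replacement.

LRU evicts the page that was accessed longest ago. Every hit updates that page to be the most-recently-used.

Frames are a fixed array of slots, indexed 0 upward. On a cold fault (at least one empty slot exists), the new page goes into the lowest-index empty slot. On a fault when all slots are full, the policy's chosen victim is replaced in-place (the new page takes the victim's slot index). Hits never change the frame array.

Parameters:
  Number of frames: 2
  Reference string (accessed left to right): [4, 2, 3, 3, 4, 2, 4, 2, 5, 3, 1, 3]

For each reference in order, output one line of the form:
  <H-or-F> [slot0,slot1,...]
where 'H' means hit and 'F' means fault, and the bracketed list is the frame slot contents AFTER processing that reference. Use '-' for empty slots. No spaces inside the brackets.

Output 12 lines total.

F [4,-]
F [4,2]
F [3,2]
H [3,2]
F [3,4]
F [2,4]
H [2,4]
H [2,4]
F [2,5]
F [3,5]
F [3,1]
H [3,1]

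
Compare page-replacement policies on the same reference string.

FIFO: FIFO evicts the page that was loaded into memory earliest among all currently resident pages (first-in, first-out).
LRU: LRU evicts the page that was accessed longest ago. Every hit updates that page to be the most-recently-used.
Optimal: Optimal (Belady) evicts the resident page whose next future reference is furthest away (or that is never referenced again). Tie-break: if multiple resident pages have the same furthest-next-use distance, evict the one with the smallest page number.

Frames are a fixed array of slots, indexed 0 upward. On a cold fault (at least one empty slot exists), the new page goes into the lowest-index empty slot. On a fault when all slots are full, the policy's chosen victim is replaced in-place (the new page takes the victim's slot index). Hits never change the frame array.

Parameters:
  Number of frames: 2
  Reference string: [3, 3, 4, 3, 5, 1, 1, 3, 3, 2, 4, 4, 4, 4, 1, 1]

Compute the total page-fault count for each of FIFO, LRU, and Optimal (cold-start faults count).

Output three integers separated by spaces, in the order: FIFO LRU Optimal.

Answer: 8 8 6

Derivation:
--- FIFO ---
  step 0: ref 3 -> FAULT, frames=[3,-] (faults so far: 1)
  step 1: ref 3 -> HIT, frames=[3,-] (faults so far: 1)
  step 2: ref 4 -> FAULT, frames=[3,4] (faults so far: 2)
  step 3: ref 3 -> HIT, frames=[3,4] (faults so far: 2)
  step 4: ref 5 -> FAULT, evict 3, frames=[5,4] (faults so far: 3)
  step 5: ref 1 -> FAULT, evict 4, frames=[5,1] (faults so far: 4)
  step 6: ref 1 -> HIT, frames=[5,1] (faults so far: 4)
  step 7: ref 3 -> FAULT, evict 5, frames=[3,1] (faults so far: 5)
  step 8: ref 3 -> HIT, frames=[3,1] (faults so far: 5)
  step 9: ref 2 -> FAULT, evict 1, frames=[3,2] (faults so far: 6)
  step 10: ref 4 -> FAULT, evict 3, frames=[4,2] (faults so far: 7)
  step 11: ref 4 -> HIT, frames=[4,2] (faults so far: 7)
  step 12: ref 4 -> HIT, frames=[4,2] (faults so far: 7)
  step 13: ref 4 -> HIT, frames=[4,2] (faults so far: 7)
  step 14: ref 1 -> FAULT, evict 2, frames=[4,1] (faults so far: 8)
  step 15: ref 1 -> HIT, frames=[4,1] (faults so far: 8)
  FIFO total faults: 8
--- LRU ---
  step 0: ref 3 -> FAULT, frames=[3,-] (faults so far: 1)
  step 1: ref 3 -> HIT, frames=[3,-] (faults so far: 1)
  step 2: ref 4 -> FAULT, frames=[3,4] (faults so far: 2)
  step 3: ref 3 -> HIT, frames=[3,4] (faults so far: 2)
  step 4: ref 5 -> FAULT, evict 4, frames=[3,5] (faults so far: 3)
  step 5: ref 1 -> FAULT, evict 3, frames=[1,5] (faults so far: 4)
  step 6: ref 1 -> HIT, frames=[1,5] (faults so far: 4)
  step 7: ref 3 -> FAULT, evict 5, frames=[1,3] (faults so far: 5)
  step 8: ref 3 -> HIT, frames=[1,3] (faults so far: 5)
  step 9: ref 2 -> FAULT, evict 1, frames=[2,3] (faults so far: 6)
  step 10: ref 4 -> FAULT, evict 3, frames=[2,4] (faults so far: 7)
  step 11: ref 4 -> HIT, frames=[2,4] (faults so far: 7)
  step 12: ref 4 -> HIT, frames=[2,4] (faults so far: 7)
  step 13: ref 4 -> HIT, frames=[2,4] (faults so far: 7)
  step 14: ref 1 -> FAULT, evict 2, frames=[1,4] (faults so far: 8)
  step 15: ref 1 -> HIT, frames=[1,4] (faults so far: 8)
  LRU total faults: 8
--- Optimal ---
  step 0: ref 3 -> FAULT, frames=[3,-] (faults so far: 1)
  step 1: ref 3 -> HIT, frames=[3,-] (faults so far: 1)
  step 2: ref 4 -> FAULT, frames=[3,4] (faults so far: 2)
  step 3: ref 3 -> HIT, frames=[3,4] (faults so far: 2)
  step 4: ref 5 -> FAULT, evict 4, frames=[3,5] (faults so far: 3)
  step 5: ref 1 -> FAULT, evict 5, frames=[3,1] (faults so far: 4)
  step 6: ref 1 -> HIT, frames=[3,1] (faults so far: 4)
  step 7: ref 3 -> HIT, frames=[3,1] (faults so far: 4)
  step 8: ref 3 -> HIT, frames=[3,1] (faults so far: 4)
  step 9: ref 2 -> FAULT, evict 3, frames=[2,1] (faults so far: 5)
  step 10: ref 4 -> FAULT, evict 2, frames=[4,1] (faults so far: 6)
  step 11: ref 4 -> HIT, frames=[4,1] (faults so far: 6)
  step 12: ref 4 -> HIT, frames=[4,1] (faults so far: 6)
  step 13: ref 4 -> HIT, frames=[4,1] (faults so far: 6)
  step 14: ref 1 -> HIT, frames=[4,1] (faults so far: 6)
  step 15: ref 1 -> HIT, frames=[4,1] (faults so far: 6)
  Optimal total faults: 6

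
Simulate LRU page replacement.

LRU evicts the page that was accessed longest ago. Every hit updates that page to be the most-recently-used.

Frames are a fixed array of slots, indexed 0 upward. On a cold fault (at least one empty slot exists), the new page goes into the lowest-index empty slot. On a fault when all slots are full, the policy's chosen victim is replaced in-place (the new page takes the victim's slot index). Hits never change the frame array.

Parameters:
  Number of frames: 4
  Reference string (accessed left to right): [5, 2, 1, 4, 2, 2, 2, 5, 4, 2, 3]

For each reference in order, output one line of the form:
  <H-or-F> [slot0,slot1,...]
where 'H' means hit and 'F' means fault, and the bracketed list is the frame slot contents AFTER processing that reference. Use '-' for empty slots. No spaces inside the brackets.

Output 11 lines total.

F [5,-,-,-]
F [5,2,-,-]
F [5,2,1,-]
F [5,2,1,4]
H [5,2,1,4]
H [5,2,1,4]
H [5,2,1,4]
H [5,2,1,4]
H [5,2,1,4]
H [5,2,1,4]
F [5,2,3,4]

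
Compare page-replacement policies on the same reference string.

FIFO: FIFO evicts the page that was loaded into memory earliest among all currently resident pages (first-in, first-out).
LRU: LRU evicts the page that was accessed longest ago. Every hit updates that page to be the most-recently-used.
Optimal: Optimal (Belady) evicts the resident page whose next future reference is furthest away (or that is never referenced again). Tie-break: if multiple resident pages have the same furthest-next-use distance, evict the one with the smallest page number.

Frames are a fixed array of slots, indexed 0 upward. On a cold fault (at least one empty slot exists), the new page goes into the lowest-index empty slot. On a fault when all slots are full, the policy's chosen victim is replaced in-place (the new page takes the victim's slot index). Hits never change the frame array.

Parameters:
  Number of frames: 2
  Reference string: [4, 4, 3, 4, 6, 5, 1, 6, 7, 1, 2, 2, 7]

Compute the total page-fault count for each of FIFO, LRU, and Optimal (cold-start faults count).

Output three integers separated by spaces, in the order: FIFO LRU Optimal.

Answer: 10 10 7

Derivation:
--- FIFO ---
  step 0: ref 4 -> FAULT, frames=[4,-] (faults so far: 1)
  step 1: ref 4 -> HIT, frames=[4,-] (faults so far: 1)
  step 2: ref 3 -> FAULT, frames=[4,3] (faults so far: 2)
  step 3: ref 4 -> HIT, frames=[4,3] (faults so far: 2)
  step 4: ref 6 -> FAULT, evict 4, frames=[6,3] (faults so far: 3)
  step 5: ref 5 -> FAULT, evict 3, frames=[6,5] (faults so far: 4)
  step 6: ref 1 -> FAULT, evict 6, frames=[1,5] (faults so far: 5)
  step 7: ref 6 -> FAULT, evict 5, frames=[1,6] (faults so far: 6)
  step 8: ref 7 -> FAULT, evict 1, frames=[7,6] (faults so far: 7)
  step 9: ref 1 -> FAULT, evict 6, frames=[7,1] (faults so far: 8)
  step 10: ref 2 -> FAULT, evict 7, frames=[2,1] (faults so far: 9)
  step 11: ref 2 -> HIT, frames=[2,1] (faults so far: 9)
  step 12: ref 7 -> FAULT, evict 1, frames=[2,7] (faults so far: 10)
  FIFO total faults: 10
--- LRU ---
  step 0: ref 4 -> FAULT, frames=[4,-] (faults so far: 1)
  step 1: ref 4 -> HIT, frames=[4,-] (faults so far: 1)
  step 2: ref 3 -> FAULT, frames=[4,3] (faults so far: 2)
  step 3: ref 4 -> HIT, frames=[4,3] (faults so far: 2)
  step 4: ref 6 -> FAULT, evict 3, frames=[4,6] (faults so far: 3)
  step 5: ref 5 -> FAULT, evict 4, frames=[5,6] (faults so far: 4)
  step 6: ref 1 -> FAULT, evict 6, frames=[5,1] (faults so far: 5)
  step 7: ref 6 -> FAULT, evict 5, frames=[6,1] (faults so far: 6)
  step 8: ref 7 -> FAULT, evict 1, frames=[6,7] (faults so far: 7)
  step 9: ref 1 -> FAULT, evict 6, frames=[1,7] (faults so far: 8)
  step 10: ref 2 -> FAULT, evict 7, frames=[1,2] (faults so far: 9)
  step 11: ref 2 -> HIT, frames=[1,2] (faults so far: 9)
  step 12: ref 7 -> FAULT, evict 1, frames=[7,2] (faults so far: 10)
  LRU total faults: 10
--- Optimal ---
  step 0: ref 4 -> FAULT, frames=[4,-] (faults so far: 1)
  step 1: ref 4 -> HIT, frames=[4,-] (faults so far: 1)
  step 2: ref 3 -> FAULT, frames=[4,3] (faults so far: 2)
  step 3: ref 4 -> HIT, frames=[4,3] (faults so far: 2)
  step 4: ref 6 -> FAULT, evict 3, frames=[4,6] (faults so far: 3)
  step 5: ref 5 -> FAULT, evict 4, frames=[5,6] (faults so far: 4)
  step 6: ref 1 -> FAULT, evict 5, frames=[1,6] (faults so far: 5)
  step 7: ref 6 -> HIT, frames=[1,6] (faults so far: 5)
  step 8: ref 7 -> FAULT, evict 6, frames=[1,7] (faults so far: 6)
  step 9: ref 1 -> HIT, frames=[1,7] (faults so far: 6)
  step 10: ref 2 -> FAULT, evict 1, frames=[2,7] (faults so far: 7)
  step 11: ref 2 -> HIT, frames=[2,7] (faults so far: 7)
  step 12: ref 7 -> HIT, frames=[2,7] (faults so far: 7)
  Optimal total faults: 7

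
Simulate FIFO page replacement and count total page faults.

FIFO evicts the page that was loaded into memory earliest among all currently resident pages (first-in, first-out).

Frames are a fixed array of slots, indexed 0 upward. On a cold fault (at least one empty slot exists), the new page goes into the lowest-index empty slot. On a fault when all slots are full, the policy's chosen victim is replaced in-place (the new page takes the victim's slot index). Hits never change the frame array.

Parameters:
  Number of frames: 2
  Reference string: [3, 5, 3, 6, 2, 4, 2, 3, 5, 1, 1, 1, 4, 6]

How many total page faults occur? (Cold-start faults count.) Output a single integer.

Step 0: ref 3 → FAULT, frames=[3,-]
Step 1: ref 5 → FAULT, frames=[3,5]
Step 2: ref 3 → HIT, frames=[3,5]
Step 3: ref 6 → FAULT (evict 3), frames=[6,5]
Step 4: ref 2 → FAULT (evict 5), frames=[6,2]
Step 5: ref 4 → FAULT (evict 6), frames=[4,2]
Step 6: ref 2 → HIT, frames=[4,2]
Step 7: ref 3 → FAULT (evict 2), frames=[4,3]
Step 8: ref 5 → FAULT (evict 4), frames=[5,3]
Step 9: ref 1 → FAULT (evict 3), frames=[5,1]
Step 10: ref 1 → HIT, frames=[5,1]
Step 11: ref 1 → HIT, frames=[5,1]
Step 12: ref 4 → FAULT (evict 5), frames=[4,1]
Step 13: ref 6 → FAULT (evict 1), frames=[4,6]
Total faults: 10

Answer: 10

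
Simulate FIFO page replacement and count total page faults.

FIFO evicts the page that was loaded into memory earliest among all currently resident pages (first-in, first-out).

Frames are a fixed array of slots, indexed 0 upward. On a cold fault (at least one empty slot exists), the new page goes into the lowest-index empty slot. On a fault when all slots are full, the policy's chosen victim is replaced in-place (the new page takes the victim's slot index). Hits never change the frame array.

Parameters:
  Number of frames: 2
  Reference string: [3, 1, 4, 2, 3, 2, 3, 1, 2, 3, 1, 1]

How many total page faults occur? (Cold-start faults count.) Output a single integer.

Answer: 9

Derivation:
Step 0: ref 3 → FAULT, frames=[3,-]
Step 1: ref 1 → FAULT, frames=[3,1]
Step 2: ref 4 → FAULT (evict 3), frames=[4,1]
Step 3: ref 2 → FAULT (evict 1), frames=[4,2]
Step 4: ref 3 → FAULT (evict 4), frames=[3,2]
Step 5: ref 2 → HIT, frames=[3,2]
Step 6: ref 3 → HIT, frames=[3,2]
Step 7: ref 1 → FAULT (evict 2), frames=[3,1]
Step 8: ref 2 → FAULT (evict 3), frames=[2,1]
Step 9: ref 3 → FAULT (evict 1), frames=[2,3]
Step 10: ref 1 → FAULT (evict 2), frames=[1,3]
Step 11: ref 1 → HIT, frames=[1,3]
Total faults: 9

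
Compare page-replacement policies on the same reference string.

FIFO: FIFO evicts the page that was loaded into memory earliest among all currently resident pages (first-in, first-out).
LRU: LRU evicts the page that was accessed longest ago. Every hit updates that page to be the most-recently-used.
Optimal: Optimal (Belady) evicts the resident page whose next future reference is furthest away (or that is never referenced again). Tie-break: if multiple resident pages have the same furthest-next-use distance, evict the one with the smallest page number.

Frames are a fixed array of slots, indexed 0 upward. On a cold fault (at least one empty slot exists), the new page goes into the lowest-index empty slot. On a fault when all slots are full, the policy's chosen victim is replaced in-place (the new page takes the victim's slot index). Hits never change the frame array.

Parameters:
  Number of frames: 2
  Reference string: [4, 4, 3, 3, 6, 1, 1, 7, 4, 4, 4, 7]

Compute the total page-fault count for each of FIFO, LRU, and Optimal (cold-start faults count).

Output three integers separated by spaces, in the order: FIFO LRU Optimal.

--- FIFO ---
  step 0: ref 4 -> FAULT, frames=[4,-] (faults so far: 1)
  step 1: ref 4 -> HIT, frames=[4,-] (faults so far: 1)
  step 2: ref 3 -> FAULT, frames=[4,3] (faults so far: 2)
  step 3: ref 3 -> HIT, frames=[4,3] (faults so far: 2)
  step 4: ref 6 -> FAULT, evict 4, frames=[6,3] (faults so far: 3)
  step 5: ref 1 -> FAULT, evict 3, frames=[6,1] (faults so far: 4)
  step 6: ref 1 -> HIT, frames=[6,1] (faults so far: 4)
  step 7: ref 7 -> FAULT, evict 6, frames=[7,1] (faults so far: 5)
  step 8: ref 4 -> FAULT, evict 1, frames=[7,4] (faults so far: 6)
  step 9: ref 4 -> HIT, frames=[7,4] (faults so far: 6)
  step 10: ref 4 -> HIT, frames=[7,4] (faults so far: 6)
  step 11: ref 7 -> HIT, frames=[7,4] (faults so far: 6)
  FIFO total faults: 6
--- LRU ---
  step 0: ref 4 -> FAULT, frames=[4,-] (faults so far: 1)
  step 1: ref 4 -> HIT, frames=[4,-] (faults so far: 1)
  step 2: ref 3 -> FAULT, frames=[4,3] (faults so far: 2)
  step 3: ref 3 -> HIT, frames=[4,3] (faults so far: 2)
  step 4: ref 6 -> FAULT, evict 4, frames=[6,3] (faults so far: 3)
  step 5: ref 1 -> FAULT, evict 3, frames=[6,1] (faults so far: 4)
  step 6: ref 1 -> HIT, frames=[6,1] (faults so far: 4)
  step 7: ref 7 -> FAULT, evict 6, frames=[7,1] (faults so far: 5)
  step 8: ref 4 -> FAULT, evict 1, frames=[7,4] (faults so far: 6)
  step 9: ref 4 -> HIT, frames=[7,4] (faults so far: 6)
  step 10: ref 4 -> HIT, frames=[7,4] (faults so far: 6)
  step 11: ref 7 -> HIT, frames=[7,4] (faults so far: 6)
  LRU total faults: 6
--- Optimal ---
  step 0: ref 4 -> FAULT, frames=[4,-] (faults so far: 1)
  step 1: ref 4 -> HIT, frames=[4,-] (faults so far: 1)
  step 2: ref 3 -> FAULT, frames=[4,3] (faults so far: 2)
  step 3: ref 3 -> HIT, frames=[4,3] (faults so far: 2)
  step 4: ref 6 -> FAULT, evict 3, frames=[4,6] (faults so far: 3)
  step 5: ref 1 -> FAULT, evict 6, frames=[4,1] (faults so far: 4)
  step 6: ref 1 -> HIT, frames=[4,1] (faults so far: 4)
  step 7: ref 7 -> FAULT, evict 1, frames=[4,7] (faults so far: 5)
  step 8: ref 4 -> HIT, frames=[4,7] (faults so far: 5)
  step 9: ref 4 -> HIT, frames=[4,7] (faults so far: 5)
  step 10: ref 4 -> HIT, frames=[4,7] (faults so far: 5)
  step 11: ref 7 -> HIT, frames=[4,7] (faults so far: 5)
  Optimal total faults: 5

Answer: 6 6 5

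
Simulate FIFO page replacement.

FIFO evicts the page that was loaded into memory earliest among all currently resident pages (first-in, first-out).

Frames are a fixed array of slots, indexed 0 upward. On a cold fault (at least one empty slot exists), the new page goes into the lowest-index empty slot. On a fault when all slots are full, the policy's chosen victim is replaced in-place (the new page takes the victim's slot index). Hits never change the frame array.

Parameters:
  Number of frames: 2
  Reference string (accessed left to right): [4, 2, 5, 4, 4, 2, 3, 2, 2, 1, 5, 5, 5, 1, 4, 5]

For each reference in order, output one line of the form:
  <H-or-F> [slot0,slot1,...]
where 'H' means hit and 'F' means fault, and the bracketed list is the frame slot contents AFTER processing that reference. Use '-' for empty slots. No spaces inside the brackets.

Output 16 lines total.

F [4,-]
F [4,2]
F [5,2]
F [5,4]
H [5,4]
F [2,4]
F [2,3]
H [2,3]
H [2,3]
F [1,3]
F [1,5]
H [1,5]
H [1,5]
H [1,5]
F [4,5]
H [4,5]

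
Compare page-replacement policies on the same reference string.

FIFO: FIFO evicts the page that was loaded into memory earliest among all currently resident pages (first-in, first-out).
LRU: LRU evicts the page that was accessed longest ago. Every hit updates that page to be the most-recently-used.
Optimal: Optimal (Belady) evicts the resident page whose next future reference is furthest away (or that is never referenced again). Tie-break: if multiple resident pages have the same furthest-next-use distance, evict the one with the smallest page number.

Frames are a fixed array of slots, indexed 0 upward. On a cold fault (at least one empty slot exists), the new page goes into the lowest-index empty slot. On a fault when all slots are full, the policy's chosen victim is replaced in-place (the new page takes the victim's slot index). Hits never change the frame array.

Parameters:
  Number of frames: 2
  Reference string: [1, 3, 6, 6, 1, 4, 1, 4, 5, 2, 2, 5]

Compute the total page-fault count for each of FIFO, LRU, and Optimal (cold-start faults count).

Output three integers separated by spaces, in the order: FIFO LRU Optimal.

--- FIFO ---
  step 0: ref 1 -> FAULT, frames=[1,-] (faults so far: 1)
  step 1: ref 3 -> FAULT, frames=[1,3] (faults so far: 2)
  step 2: ref 6 -> FAULT, evict 1, frames=[6,3] (faults so far: 3)
  step 3: ref 6 -> HIT, frames=[6,3] (faults so far: 3)
  step 4: ref 1 -> FAULT, evict 3, frames=[6,1] (faults so far: 4)
  step 5: ref 4 -> FAULT, evict 6, frames=[4,1] (faults so far: 5)
  step 6: ref 1 -> HIT, frames=[4,1] (faults so far: 5)
  step 7: ref 4 -> HIT, frames=[4,1] (faults so far: 5)
  step 8: ref 5 -> FAULT, evict 1, frames=[4,5] (faults so far: 6)
  step 9: ref 2 -> FAULT, evict 4, frames=[2,5] (faults so far: 7)
  step 10: ref 2 -> HIT, frames=[2,5] (faults so far: 7)
  step 11: ref 5 -> HIT, frames=[2,5] (faults so far: 7)
  FIFO total faults: 7
--- LRU ---
  step 0: ref 1 -> FAULT, frames=[1,-] (faults so far: 1)
  step 1: ref 3 -> FAULT, frames=[1,3] (faults so far: 2)
  step 2: ref 6 -> FAULT, evict 1, frames=[6,3] (faults so far: 3)
  step 3: ref 6 -> HIT, frames=[6,3] (faults so far: 3)
  step 4: ref 1 -> FAULT, evict 3, frames=[6,1] (faults so far: 4)
  step 5: ref 4 -> FAULT, evict 6, frames=[4,1] (faults so far: 5)
  step 6: ref 1 -> HIT, frames=[4,1] (faults so far: 5)
  step 7: ref 4 -> HIT, frames=[4,1] (faults so far: 5)
  step 8: ref 5 -> FAULT, evict 1, frames=[4,5] (faults so far: 6)
  step 9: ref 2 -> FAULT, evict 4, frames=[2,5] (faults so far: 7)
  step 10: ref 2 -> HIT, frames=[2,5] (faults so far: 7)
  step 11: ref 5 -> HIT, frames=[2,5] (faults so far: 7)
  LRU total faults: 7
--- Optimal ---
  step 0: ref 1 -> FAULT, frames=[1,-] (faults so far: 1)
  step 1: ref 3 -> FAULT, frames=[1,3] (faults so far: 2)
  step 2: ref 6 -> FAULT, evict 3, frames=[1,6] (faults so far: 3)
  step 3: ref 6 -> HIT, frames=[1,6] (faults so far: 3)
  step 4: ref 1 -> HIT, frames=[1,6] (faults so far: 3)
  step 5: ref 4 -> FAULT, evict 6, frames=[1,4] (faults so far: 4)
  step 6: ref 1 -> HIT, frames=[1,4] (faults so far: 4)
  step 7: ref 4 -> HIT, frames=[1,4] (faults so far: 4)
  step 8: ref 5 -> FAULT, evict 1, frames=[5,4] (faults so far: 5)
  step 9: ref 2 -> FAULT, evict 4, frames=[5,2] (faults so far: 6)
  step 10: ref 2 -> HIT, frames=[5,2] (faults so far: 6)
  step 11: ref 5 -> HIT, frames=[5,2] (faults so far: 6)
  Optimal total faults: 6

Answer: 7 7 6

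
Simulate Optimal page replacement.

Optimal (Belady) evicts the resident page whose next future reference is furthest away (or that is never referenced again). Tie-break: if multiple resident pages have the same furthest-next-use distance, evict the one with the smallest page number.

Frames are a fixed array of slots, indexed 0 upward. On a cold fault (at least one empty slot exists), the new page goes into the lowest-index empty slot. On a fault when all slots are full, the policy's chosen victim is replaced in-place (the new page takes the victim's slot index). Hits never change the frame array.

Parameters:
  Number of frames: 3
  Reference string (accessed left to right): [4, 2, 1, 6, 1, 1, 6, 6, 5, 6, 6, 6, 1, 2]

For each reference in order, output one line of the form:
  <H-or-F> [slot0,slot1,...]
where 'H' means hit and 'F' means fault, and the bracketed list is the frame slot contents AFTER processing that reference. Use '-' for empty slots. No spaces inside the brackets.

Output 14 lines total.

F [4,-,-]
F [4,2,-]
F [4,2,1]
F [6,2,1]
H [6,2,1]
H [6,2,1]
H [6,2,1]
H [6,2,1]
F [6,5,1]
H [6,5,1]
H [6,5,1]
H [6,5,1]
H [6,5,1]
F [6,5,2]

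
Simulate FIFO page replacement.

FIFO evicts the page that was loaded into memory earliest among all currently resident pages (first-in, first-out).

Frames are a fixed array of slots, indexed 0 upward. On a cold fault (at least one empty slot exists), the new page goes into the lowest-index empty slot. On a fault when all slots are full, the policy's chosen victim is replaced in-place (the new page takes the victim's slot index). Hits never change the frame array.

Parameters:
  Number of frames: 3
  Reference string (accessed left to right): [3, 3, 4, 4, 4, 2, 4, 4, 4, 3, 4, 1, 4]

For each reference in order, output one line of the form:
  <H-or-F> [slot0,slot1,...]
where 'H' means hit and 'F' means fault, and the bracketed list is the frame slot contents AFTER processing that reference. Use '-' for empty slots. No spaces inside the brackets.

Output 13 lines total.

F [3,-,-]
H [3,-,-]
F [3,4,-]
H [3,4,-]
H [3,4,-]
F [3,4,2]
H [3,4,2]
H [3,4,2]
H [3,4,2]
H [3,4,2]
H [3,4,2]
F [1,4,2]
H [1,4,2]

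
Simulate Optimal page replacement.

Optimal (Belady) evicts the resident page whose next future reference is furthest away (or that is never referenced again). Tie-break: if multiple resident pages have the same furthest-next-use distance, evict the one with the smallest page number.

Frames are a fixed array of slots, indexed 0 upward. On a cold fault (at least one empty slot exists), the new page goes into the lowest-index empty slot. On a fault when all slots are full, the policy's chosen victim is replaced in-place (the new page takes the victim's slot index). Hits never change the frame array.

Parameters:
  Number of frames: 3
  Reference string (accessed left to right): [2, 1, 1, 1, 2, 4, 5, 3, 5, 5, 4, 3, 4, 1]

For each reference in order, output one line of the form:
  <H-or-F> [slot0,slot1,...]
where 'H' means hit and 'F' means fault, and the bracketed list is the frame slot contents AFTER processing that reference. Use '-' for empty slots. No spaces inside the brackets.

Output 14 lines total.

F [2,-,-]
F [2,1,-]
H [2,1,-]
H [2,1,-]
H [2,1,-]
F [2,1,4]
F [5,1,4]
F [5,3,4]
H [5,3,4]
H [5,3,4]
H [5,3,4]
H [5,3,4]
H [5,3,4]
F [5,1,4]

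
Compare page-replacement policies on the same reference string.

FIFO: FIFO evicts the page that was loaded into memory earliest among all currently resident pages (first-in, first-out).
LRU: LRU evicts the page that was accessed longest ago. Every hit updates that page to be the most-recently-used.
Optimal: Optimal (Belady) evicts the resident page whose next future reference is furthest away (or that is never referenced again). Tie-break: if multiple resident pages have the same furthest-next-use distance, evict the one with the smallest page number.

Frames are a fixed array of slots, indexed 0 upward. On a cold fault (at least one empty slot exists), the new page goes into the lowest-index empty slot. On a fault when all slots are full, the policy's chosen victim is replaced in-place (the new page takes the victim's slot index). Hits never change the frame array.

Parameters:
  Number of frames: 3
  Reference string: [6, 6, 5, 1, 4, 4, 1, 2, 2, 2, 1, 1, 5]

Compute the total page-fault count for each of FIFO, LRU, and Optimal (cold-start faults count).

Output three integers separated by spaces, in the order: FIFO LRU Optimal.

--- FIFO ---
  step 0: ref 6 -> FAULT, frames=[6,-,-] (faults so far: 1)
  step 1: ref 6 -> HIT, frames=[6,-,-] (faults so far: 1)
  step 2: ref 5 -> FAULT, frames=[6,5,-] (faults so far: 2)
  step 3: ref 1 -> FAULT, frames=[6,5,1] (faults so far: 3)
  step 4: ref 4 -> FAULT, evict 6, frames=[4,5,1] (faults so far: 4)
  step 5: ref 4 -> HIT, frames=[4,5,1] (faults so far: 4)
  step 6: ref 1 -> HIT, frames=[4,5,1] (faults so far: 4)
  step 7: ref 2 -> FAULT, evict 5, frames=[4,2,1] (faults so far: 5)
  step 8: ref 2 -> HIT, frames=[4,2,1] (faults so far: 5)
  step 9: ref 2 -> HIT, frames=[4,2,1] (faults so far: 5)
  step 10: ref 1 -> HIT, frames=[4,2,1] (faults so far: 5)
  step 11: ref 1 -> HIT, frames=[4,2,1] (faults so far: 5)
  step 12: ref 5 -> FAULT, evict 1, frames=[4,2,5] (faults so far: 6)
  FIFO total faults: 6
--- LRU ---
  step 0: ref 6 -> FAULT, frames=[6,-,-] (faults so far: 1)
  step 1: ref 6 -> HIT, frames=[6,-,-] (faults so far: 1)
  step 2: ref 5 -> FAULT, frames=[6,5,-] (faults so far: 2)
  step 3: ref 1 -> FAULT, frames=[6,5,1] (faults so far: 3)
  step 4: ref 4 -> FAULT, evict 6, frames=[4,5,1] (faults so far: 4)
  step 5: ref 4 -> HIT, frames=[4,5,1] (faults so far: 4)
  step 6: ref 1 -> HIT, frames=[4,5,1] (faults so far: 4)
  step 7: ref 2 -> FAULT, evict 5, frames=[4,2,1] (faults so far: 5)
  step 8: ref 2 -> HIT, frames=[4,2,1] (faults so far: 5)
  step 9: ref 2 -> HIT, frames=[4,2,1] (faults so far: 5)
  step 10: ref 1 -> HIT, frames=[4,2,1] (faults so far: 5)
  step 11: ref 1 -> HIT, frames=[4,2,1] (faults so far: 5)
  step 12: ref 5 -> FAULT, evict 4, frames=[5,2,1] (faults so far: 6)
  LRU total faults: 6
--- Optimal ---
  step 0: ref 6 -> FAULT, frames=[6,-,-] (faults so far: 1)
  step 1: ref 6 -> HIT, frames=[6,-,-] (faults so far: 1)
  step 2: ref 5 -> FAULT, frames=[6,5,-] (faults so far: 2)
  step 3: ref 1 -> FAULT, frames=[6,5,1] (faults so far: 3)
  step 4: ref 4 -> FAULT, evict 6, frames=[4,5,1] (faults so far: 4)
  step 5: ref 4 -> HIT, frames=[4,5,1] (faults so far: 4)
  step 6: ref 1 -> HIT, frames=[4,5,1] (faults so far: 4)
  step 7: ref 2 -> FAULT, evict 4, frames=[2,5,1] (faults so far: 5)
  step 8: ref 2 -> HIT, frames=[2,5,1] (faults so far: 5)
  step 9: ref 2 -> HIT, frames=[2,5,1] (faults so far: 5)
  step 10: ref 1 -> HIT, frames=[2,5,1] (faults so far: 5)
  step 11: ref 1 -> HIT, frames=[2,5,1] (faults so far: 5)
  step 12: ref 5 -> HIT, frames=[2,5,1] (faults so far: 5)
  Optimal total faults: 5

Answer: 6 6 5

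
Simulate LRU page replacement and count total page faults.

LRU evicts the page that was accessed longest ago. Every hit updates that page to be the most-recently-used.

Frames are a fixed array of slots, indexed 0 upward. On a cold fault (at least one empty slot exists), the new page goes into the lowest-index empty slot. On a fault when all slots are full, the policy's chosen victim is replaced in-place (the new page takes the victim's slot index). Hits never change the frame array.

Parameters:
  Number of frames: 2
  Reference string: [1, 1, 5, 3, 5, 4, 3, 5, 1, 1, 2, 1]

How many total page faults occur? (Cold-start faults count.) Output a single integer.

Step 0: ref 1 → FAULT, frames=[1,-]
Step 1: ref 1 → HIT, frames=[1,-]
Step 2: ref 5 → FAULT, frames=[1,5]
Step 3: ref 3 → FAULT (evict 1), frames=[3,5]
Step 4: ref 5 → HIT, frames=[3,5]
Step 5: ref 4 → FAULT (evict 3), frames=[4,5]
Step 6: ref 3 → FAULT (evict 5), frames=[4,3]
Step 7: ref 5 → FAULT (evict 4), frames=[5,3]
Step 8: ref 1 → FAULT (evict 3), frames=[5,1]
Step 9: ref 1 → HIT, frames=[5,1]
Step 10: ref 2 → FAULT (evict 5), frames=[2,1]
Step 11: ref 1 → HIT, frames=[2,1]
Total faults: 8

Answer: 8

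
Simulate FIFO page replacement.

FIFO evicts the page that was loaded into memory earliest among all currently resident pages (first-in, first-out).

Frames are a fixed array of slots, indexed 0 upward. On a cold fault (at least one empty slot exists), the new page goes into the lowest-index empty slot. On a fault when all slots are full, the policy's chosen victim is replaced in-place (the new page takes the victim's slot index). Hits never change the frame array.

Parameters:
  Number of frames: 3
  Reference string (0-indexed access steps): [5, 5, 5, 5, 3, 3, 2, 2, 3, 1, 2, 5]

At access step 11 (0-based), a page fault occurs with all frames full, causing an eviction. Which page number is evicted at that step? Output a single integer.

Step 0: ref 5 -> FAULT, frames=[5,-,-]
Step 1: ref 5 -> HIT, frames=[5,-,-]
Step 2: ref 5 -> HIT, frames=[5,-,-]
Step 3: ref 5 -> HIT, frames=[5,-,-]
Step 4: ref 3 -> FAULT, frames=[5,3,-]
Step 5: ref 3 -> HIT, frames=[5,3,-]
Step 6: ref 2 -> FAULT, frames=[5,3,2]
Step 7: ref 2 -> HIT, frames=[5,3,2]
Step 8: ref 3 -> HIT, frames=[5,3,2]
Step 9: ref 1 -> FAULT, evict 5, frames=[1,3,2]
Step 10: ref 2 -> HIT, frames=[1,3,2]
Step 11: ref 5 -> FAULT, evict 3, frames=[1,5,2]
At step 11: evicted page 3

Answer: 3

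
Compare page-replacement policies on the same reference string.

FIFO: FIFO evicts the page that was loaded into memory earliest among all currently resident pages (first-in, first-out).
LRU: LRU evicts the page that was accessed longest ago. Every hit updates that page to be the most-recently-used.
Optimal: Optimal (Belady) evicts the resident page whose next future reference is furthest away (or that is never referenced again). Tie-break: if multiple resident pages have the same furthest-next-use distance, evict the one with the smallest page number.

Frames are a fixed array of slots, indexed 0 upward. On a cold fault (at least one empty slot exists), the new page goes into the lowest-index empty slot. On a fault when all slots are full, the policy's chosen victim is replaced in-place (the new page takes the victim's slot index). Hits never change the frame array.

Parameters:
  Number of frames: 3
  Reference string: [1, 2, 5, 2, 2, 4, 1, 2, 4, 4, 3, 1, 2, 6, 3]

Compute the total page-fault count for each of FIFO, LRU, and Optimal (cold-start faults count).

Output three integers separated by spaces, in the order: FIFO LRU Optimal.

--- FIFO ---
  step 0: ref 1 -> FAULT, frames=[1,-,-] (faults so far: 1)
  step 1: ref 2 -> FAULT, frames=[1,2,-] (faults so far: 2)
  step 2: ref 5 -> FAULT, frames=[1,2,5] (faults so far: 3)
  step 3: ref 2 -> HIT, frames=[1,2,5] (faults so far: 3)
  step 4: ref 2 -> HIT, frames=[1,2,5] (faults so far: 3)
  step 5: ref 4 -> FAULT, evict 1, frames=[4,2,5] (faults so far: 4)
  step 6: ref 1 -> FAULT, evict 2, frames=[4,1,5] (faults so far: 5)
  step 7: ref 2 -> FAULT, evict 5, frames=[4,1,2] (faults so far: 6)
  step 8: ref 4 -> HIT, frames=[4,1,2] (faults so far: 6)
  step 9: ref 4 -> HIT, frames=[4,1,2] (faults so far: 6)
  step 10: ref 3 -> FAULT, evict 4, frames=[3,1,2] (faults so far: 7)
  step 11: ref 1 -> HIT, frames=[3,1,2] (faults so far: 7)
  step 12: ref 2 -> HIT, frames=[3,1,2] (faults so far: 7)
  step 13: ref 6 -> FAULT, evict 1, frames=[3,6,2] (faults so far: 8)
  step 14: ref 3 -> HIT, frames=[3,6,2] (faults so far: 8)
  FIFO total faults: 8
--- LRU ---
  step 0: ref 1 -> FAULT, frames=[1,-,-] (faults so far: 1)
  step 1: ref 2 -> FAULT, frames=[1,2,-] (faults so far: 2)
  step 2: ref 5 -> FAULT, frames=[1,2,5] (faults so far: 3)
  step 3: ref 2 -> HIT, frames=[1,2,5] (faults so far: 3)
  step 4: ref 2 -> HIT, frames=[1,2,5] (faults so far: 3)
  step 5: ref 4 -> FAULT, evict 1, frames=[4,2,5] (faults so far: 4)
  step 6: ref 1 -> FAULT, evict 5, frames=[4,2,1] (faults so far: 5)
  step 7: ref 2 -> HIT, frames=[4,2,1] (faults so far: 5)
  step 8: ref 4 -> HIT, frames=[4,2,1] (faults so far: 5)
  step 9: ref 4 -> HIT, frames=[4,2,1] (faults so far: 5)
  step 10: ref 3 -> FAULT, evict 1, frames=[4,2,3] (faults so far: 6)
  step 11: ref 1 -> FAULT, evict 2, frames=[4,1,3] (faults so far: 7)
  step 12: ref 2 -> FAULT, evict 4, frames=[2,1,3] (faults so far: 8)
  step 13: ref 6 -> FAULT, evict 3, frames=[2,1,6] (faults so far: 9)
  step 14: ref 3 -> FAULT, evict 1, frames=[2,3,6] (faults so far: 10)
  LRU total faults: 10
--- Optimal ---
  step 0: ref 1 -> FAULT, frames=[1,-,-] (faults so far: 1)
  step 1: ref 2 -> FAULT, frames=[1,2,-] (faults so far: 2)
  step 2: ref 5 -> FAULT, frames=[1,2,5] (faults so far: 3)
  step 3: ref 2 -> HIT, frames=[1,2,5] (faults so far: 3)
  step 4: ref 2 -> HIT, frames=[1,2,5] (faults so far: 3)
  step 5: ref 4 -> FAULT, evict 5, frames=[1,2,4] (faults so far: 4)
  step 6: ref 1 -> HIT, frames=[1,2,4] (faults so far: 4)
  step 7: ref 2 -> HIT, frames=[1,2,4] (faults so far: 4)
  step 8: ref 4 -> HIT, frames=[1,2,4] (faults so far: 4)
  step 9: ref 4 -> HIT, frames=[1,2,4] (faults so far: 4)
  step 10: ref 3 -> FAULT, evict 4, frames=[1,2,3] (faults so far: 5)
  step 11: ref 1 -> HIT, frames=[1,2,3] (faults so far: 5)
  step 12: ref 2 -> HIT, frames=[1,2,3] (faults so far: 5)
  step 13: ref 6 -> FAULT, evict 1, frames=[6,2,3] (faults so far: 6)
  step 14: ref 3 -> HIT, frames=[6,2,3] (faults so far: 6)
  Optimal total faults: 6

Answer: 8 10 6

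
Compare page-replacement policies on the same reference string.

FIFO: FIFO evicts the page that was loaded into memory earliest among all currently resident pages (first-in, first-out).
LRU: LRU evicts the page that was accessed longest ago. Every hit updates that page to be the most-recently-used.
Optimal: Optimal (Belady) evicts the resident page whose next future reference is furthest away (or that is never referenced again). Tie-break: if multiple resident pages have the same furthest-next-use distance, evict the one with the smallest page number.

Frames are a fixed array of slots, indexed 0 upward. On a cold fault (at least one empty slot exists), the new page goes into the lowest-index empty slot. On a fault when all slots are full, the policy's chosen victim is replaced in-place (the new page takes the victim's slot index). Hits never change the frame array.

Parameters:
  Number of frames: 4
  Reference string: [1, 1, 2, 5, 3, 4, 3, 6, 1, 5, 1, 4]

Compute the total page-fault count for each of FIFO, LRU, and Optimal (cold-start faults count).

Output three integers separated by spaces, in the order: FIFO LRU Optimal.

Answer: 8 9 6

Derivation:
--- FIFO ---
  step 0: ref 1 -> FAULT, frames=[1,-,-,-] (faults so far: 1)
  step 1: ref 1 -> HIT, frames=[1,-,-,-] (faults so far: 1)
  step 2: ref 2 -> FAULT, frames=[1,2,-,-] (faults so far: 2)
  step 3: ref 5 -> FAULT, frames=[1,2,5,-] (faults so far: 3)
  step 4: ref 3 -> FAULT, frames=[1,2,5,3] (faults so far: 4)
  step 5: ref 4 -> FAULT, evict 1, frames=[4,2,5,3] (faults so far: 5)
  step 6: ref 3 -> HIT, frames=[4,2,5,3] (faults so far: 5)
  step 7: ref 6 -> FAULT, evict 2, frames=[4,6,5,3] (faults so far: 6)
  step 8: ref 1 -> FAULT, evict 5, frames=[4,6,1,3] (faults so far: 7)
  step 9: ref 5 -> FAULT, evict 3, frames=[4,6,1,5] (faults so far: 8)
  step 10: ref 1 -> HIT, frames=[4,6,1,5] (faults so far: 8)
  step 11: ref 4 -> HIT, frames=[4,6,1,5] (faults so far: 8)
  FIFO total faults: 8
--- LRU ---
  step 0: ref 1 -> FAULT, frames=[1,-,-,-] (faults so far: 1)
  step 1: ref 1 -> HIT, frames=[1,-,-,-] (faults so far: 1)
  step 2: ref 2 -> FAULT, frames=[1,2,-,-] (faults so far: 2)
  step 3: ref 5 -> FAULT, frames=[1,2,5,-] (faults so far: 3)
  step 4: ref 3 -> FAULT, frames=[1,2,5,3] (faults so far: 4)
  step 5: ref 4 -> FAULT, evict 1, frames=[4,2,5,3] (faults so far: 5)
  step 6: ref 3 -> HIT, frames=[4,2,5,3] (faults so far: 5)
  step 7: ref 6 -> FAULT, evict 2, frames=[4,6,5,3] (faults so far: 6)
  step 8: ref 1 -> FAULT, evict 5, frames=[4,6,1,3] (faults so far: 7)
  step 9: ref 5 -> FAULT, evict 4, frames=[5,6,1,3] (faults so far: 8)
  step 10: ref 1 -> HIT, frames=[5,6,1,3] (faults so far: 8)
  step 11: ref 4 -> FAULT, evict 3, frames=[5,6,1,4] (faults so far: 9)
  LRU total faults: 9
--- Optimal ---
  step 0: ref 1 -> FAULT, frames=[1,-,-,-] (faults so far: 1)
  step 1: ref 1 -> HIT, frames=[1,-,-,-] (faults so far: 1)
  step 2: ref 2 -> FAULT, frames=[1,2,-,-] (faults so far: 2)
  step 3: ref 5 -> FAULT, frames=[1,2,5,-] (faults so far: 3)
  step 4: ref 3 -> FAULT, frames=[1,2,5,3] (faults so far: 4)
  step 5: ref 4 -> FAULT, evict 2, frames=[1,4,5,3] (faults so far: 5)
  step 6: ref 3 -> HIT, frames=[1,4,5,3] (faults so far: 5)
  step 7: ref 6 -> FAULT, evict 3, frames=[1,4,5,6] (faults so far: 6)
  step 8: ref 1 -> HIT, frames=[1,4,5,6] (faults so far: 6)
  step 9: ref 5 -> HIT, frames=[1,4,5,6] (faults so far: 6)
  step 10: ref 1 -> HIT, frames=[1,4,5,6] (faults so far: 6)
  step 11: ref 4 -> HIT, frames=[1,4,5,6] (faults so far: 6)
  Optimal total faults: 6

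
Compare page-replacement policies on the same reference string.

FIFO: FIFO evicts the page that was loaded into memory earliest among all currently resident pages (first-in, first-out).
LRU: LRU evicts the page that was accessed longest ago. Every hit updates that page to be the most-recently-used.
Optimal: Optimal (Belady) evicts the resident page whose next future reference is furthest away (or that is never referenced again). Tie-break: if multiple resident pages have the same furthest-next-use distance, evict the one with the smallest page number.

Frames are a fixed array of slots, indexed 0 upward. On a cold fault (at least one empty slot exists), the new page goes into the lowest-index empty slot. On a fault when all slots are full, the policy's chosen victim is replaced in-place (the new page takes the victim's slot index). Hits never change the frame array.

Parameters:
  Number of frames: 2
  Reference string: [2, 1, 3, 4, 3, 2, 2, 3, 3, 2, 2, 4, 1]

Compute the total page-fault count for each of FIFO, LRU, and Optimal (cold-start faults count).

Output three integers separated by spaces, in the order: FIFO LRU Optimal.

--- FIFO ---
  step 0: ref 2 -> FAULT, frames=[2,-] (faults so far: 1)
  step 1: ref 1 -> FAULT, frames=[2,1] (faults so far: 2)
  step 2: ref 3 -> FAULT, evict 2, frames=[3,1] (faults so far: 3)
  step 3: ref 4 -> FAULT, evict 1, frames=[3,4] (faults so far: 4)
  step 4: ref 3 -> HIT, frames=[3,4] (faults so far: 4)
  step 5: ref 2 -> FAULT, evict 3, frames=[2,4] (faults so far: 5)
  step 6: ref 2 -> HIT, frames=[2,4] (faults so far: 5)
  step 7: ref 3 -> FAULT, evict 4, frames=[2,3] (faults so far: 6)
  step 8: ref 3 -> HIT, frames=[2,3] (faults so far: 6)
  step 9: ref 2 -> HIT, frames=[2,3] (faults so far: 6)
  step 10: ref 2 -> HIT, frames=[2,3] (faults so far: 6)
  step 11: ref 4 -> FAULT, evict 2, frames=[4,3] (faults so far: 7)
  step 12: ref 1 -> FAULT, evict 3, frames=[4,1] (faults so far: 8)
  FIFO total faults: 8
--- LRU ---
  step 0: ref 2 -> FAULT, frames=[2,-] (faults so far: 1)
  step 1: ref 1 -> FAULT, frames=[2,1] (faults so far: 2)
  step 2: ref 3 -> FAULT, evict 2, frames=[3,1] (faults so far: 3)
  step 3: ref 4 -> FAULT, evict 1, frames=[3,4] (faults so far: 4)
  step 4: ref 3 -> HIT, frames=[3,4] (faults so far: 4)
  step 5: ref 2 -> FAULT, evict 4, frames=[3,2] (faults so far: 5)
  step 6: ref 2 -> HIT, frames=[3,2] (faults so far: 5)
  step 7: ref 3 -> HIT, frames=[3,2] (faults so far: 5)
  step 8: ref 3 -> HIT, frames=[3,2] (faults so far: 5)
  step 9: ref 2 -> HIT, frames=[3,2] (faults so far: 5)
  step 10: ref 2 -> HIT, frames=[3,2] (faults so far: 5)
  step 11: ref 4 -> FAULT, evict 3, frames=[4,2] (faults so far: 6)
  step 12: ref 1 -> FAULT, evict 2, frames=[4,1] (faults so far: 7)
  LRU total faults: 7
--- Optimal ---
  step 0: ref 2 -> FAULT, frames=[2,-] (faults so far: 1)
  step 1: ref 1 -> FAULT, frames=[2,1] (faults so far: 2)
  step 2: ref 3 -> FAULT, evict 1, frames=[2,3] (faults so far: 3)
  step 3: ref 4 -> FAULT, evict 2, frames=[4,3] (faults so far: 4)
  step 4: ref 3 -> HIT, frames=[4,3] (faults so far: 4)
  step 5: ref 2 -> FAULT, evict 4, frames=[2,3] (faults so far: 5)
  step 6: ref 2 -> HIT, frames=[2,3] (faults so far: 5)
  step 7: ref 3 -> HIT, frames=[2,3] (faults so far: 5)
  step 8: ref 3 -> HIT, frames=[2,3] (faults so far: 5)
  step 9: ref 2 -> HIT, frames=[2,3] (faults so far: 5)
  step 10: ref 2 -> HIT, frames=[2,3] (faults so far: 5)
  step 11: ref 4 -> FAULT, evict 2, frames=[4,3] (faults so far: 6)
  step 12: ref 1 -> FAULT, evict 3, frames=[4,1] (faults so far: 7)
  Optimal total faults: 7

Answer: 8 7 7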